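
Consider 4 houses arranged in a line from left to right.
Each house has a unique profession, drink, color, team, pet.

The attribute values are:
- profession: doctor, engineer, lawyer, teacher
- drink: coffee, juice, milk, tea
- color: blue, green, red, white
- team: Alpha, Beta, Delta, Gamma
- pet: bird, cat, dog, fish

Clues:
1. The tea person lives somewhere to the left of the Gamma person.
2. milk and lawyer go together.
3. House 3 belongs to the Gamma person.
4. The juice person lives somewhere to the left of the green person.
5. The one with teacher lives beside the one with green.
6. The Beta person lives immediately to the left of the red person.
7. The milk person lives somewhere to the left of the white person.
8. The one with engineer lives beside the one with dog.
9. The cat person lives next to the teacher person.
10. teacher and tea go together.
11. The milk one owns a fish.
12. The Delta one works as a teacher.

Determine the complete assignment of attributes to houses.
Solution:

House | Profession | Drink | Color | Team | Pet
-----------------------------------------------
  1   | engineer | juice | blue | Beta | cat
  2   | teacher | tea | red | Delta | dog
  3   | lawyer | milk | green | Gamma | fish
  4   | doctor | coffee | white | Alpha | bird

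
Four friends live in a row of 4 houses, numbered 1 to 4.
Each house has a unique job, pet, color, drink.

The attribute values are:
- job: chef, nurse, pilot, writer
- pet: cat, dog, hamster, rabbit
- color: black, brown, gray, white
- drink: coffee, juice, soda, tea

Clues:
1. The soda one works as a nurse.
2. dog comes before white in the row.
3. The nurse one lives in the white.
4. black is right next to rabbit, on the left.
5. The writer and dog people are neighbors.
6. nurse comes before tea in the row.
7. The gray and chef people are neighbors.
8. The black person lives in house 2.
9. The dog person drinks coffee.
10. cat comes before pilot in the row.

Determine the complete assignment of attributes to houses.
Solution:

House | Job | Pet | Color | Drink
---------------------------------
  1   | writer | cat | gray | juice
  2   | chef | dog | black | coffee
  3   | nurse | rabbit | white | soda
  4   | pilot | hamster | brown | tea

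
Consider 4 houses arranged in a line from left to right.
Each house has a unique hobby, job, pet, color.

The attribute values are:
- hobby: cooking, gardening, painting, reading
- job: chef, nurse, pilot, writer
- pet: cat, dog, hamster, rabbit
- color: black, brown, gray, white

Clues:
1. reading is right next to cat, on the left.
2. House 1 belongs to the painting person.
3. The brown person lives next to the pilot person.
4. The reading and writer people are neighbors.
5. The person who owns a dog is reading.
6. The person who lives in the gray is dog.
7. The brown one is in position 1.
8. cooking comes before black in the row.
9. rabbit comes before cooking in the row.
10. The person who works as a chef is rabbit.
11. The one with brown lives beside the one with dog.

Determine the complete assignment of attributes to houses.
Solution:

House | Hobby | Job | Pet | Color
---------------------------------
  1   | painting | chef | rabbit | brown
  2   | reading | pilot | dog | gray
  3   | cooking | writer | cat | white
  4   | gardening | nurse | hamster | black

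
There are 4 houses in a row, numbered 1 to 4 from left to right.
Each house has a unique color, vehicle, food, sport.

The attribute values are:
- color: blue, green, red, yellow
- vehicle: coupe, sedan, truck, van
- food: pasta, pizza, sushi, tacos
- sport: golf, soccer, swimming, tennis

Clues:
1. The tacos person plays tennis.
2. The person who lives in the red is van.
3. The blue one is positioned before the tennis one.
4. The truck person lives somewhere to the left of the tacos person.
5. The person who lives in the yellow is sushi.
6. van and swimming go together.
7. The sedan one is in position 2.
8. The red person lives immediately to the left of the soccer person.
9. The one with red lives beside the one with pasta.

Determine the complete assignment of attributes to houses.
Solution:

House | Color | Vehicle | Food | Sport
--------------------------------------
  1   | red | van | pizza | swimming
  2   | blue | sedan | pasta | soccer
  3   | yellow | truck | sushi | golf
  4   | green | coupe | tacos | tennis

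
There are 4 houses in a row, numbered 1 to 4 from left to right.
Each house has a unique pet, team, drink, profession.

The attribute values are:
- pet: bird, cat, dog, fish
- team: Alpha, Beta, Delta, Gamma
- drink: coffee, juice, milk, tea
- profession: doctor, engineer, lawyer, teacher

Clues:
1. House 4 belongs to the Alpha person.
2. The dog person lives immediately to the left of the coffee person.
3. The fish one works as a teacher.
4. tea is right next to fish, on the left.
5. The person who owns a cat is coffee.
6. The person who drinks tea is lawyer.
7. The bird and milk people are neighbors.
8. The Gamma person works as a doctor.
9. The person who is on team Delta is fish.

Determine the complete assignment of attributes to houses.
Solution:

House | Pet | Team | Drink | Profession
---------------------------------------
  1   | bird | Beta | tea | lawyer
  2   | fish | Delta | milk | teacher
  3   | dog | Gamma | juice | doctor
  4   | cat | Alpha | coffee | engineer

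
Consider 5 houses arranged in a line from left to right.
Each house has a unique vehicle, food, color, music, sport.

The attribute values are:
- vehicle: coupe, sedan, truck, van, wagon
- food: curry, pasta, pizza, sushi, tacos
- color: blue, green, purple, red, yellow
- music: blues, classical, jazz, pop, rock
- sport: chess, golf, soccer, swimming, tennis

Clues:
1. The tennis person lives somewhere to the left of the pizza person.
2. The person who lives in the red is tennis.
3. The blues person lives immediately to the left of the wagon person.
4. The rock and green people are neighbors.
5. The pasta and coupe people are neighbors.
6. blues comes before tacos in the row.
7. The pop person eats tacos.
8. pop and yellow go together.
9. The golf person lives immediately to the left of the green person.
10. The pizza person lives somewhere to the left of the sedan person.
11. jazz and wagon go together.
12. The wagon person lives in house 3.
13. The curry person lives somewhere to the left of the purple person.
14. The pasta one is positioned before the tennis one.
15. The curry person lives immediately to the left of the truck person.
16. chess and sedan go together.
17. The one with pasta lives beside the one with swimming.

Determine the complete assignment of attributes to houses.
Solution:

House | Vehicle | Food | Color | Music | Sport
----------------------------------------------
  1   | van | pasta | blue | rock | golf
  2   | coupe | sushi | green | blues | swimming
  3   | wagon | curry | red | jazz | tennis
  4   | truck | pizza | purple | classical | soccer
  5   | sedan | tacos | yellow | pop | chess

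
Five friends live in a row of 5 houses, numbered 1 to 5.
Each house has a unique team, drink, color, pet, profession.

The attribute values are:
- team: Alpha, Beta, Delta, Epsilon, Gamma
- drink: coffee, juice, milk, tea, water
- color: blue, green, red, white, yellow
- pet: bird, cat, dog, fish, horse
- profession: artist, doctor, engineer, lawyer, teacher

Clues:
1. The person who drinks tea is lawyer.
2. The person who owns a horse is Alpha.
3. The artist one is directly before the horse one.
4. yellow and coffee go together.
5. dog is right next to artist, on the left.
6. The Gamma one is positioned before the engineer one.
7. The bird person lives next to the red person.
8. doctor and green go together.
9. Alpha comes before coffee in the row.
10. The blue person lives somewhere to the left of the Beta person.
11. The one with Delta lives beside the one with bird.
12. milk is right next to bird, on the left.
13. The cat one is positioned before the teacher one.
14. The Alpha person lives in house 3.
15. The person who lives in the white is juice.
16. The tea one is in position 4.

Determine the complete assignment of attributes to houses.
Solution:

House | Team | Drink | Color | Pet | Profession
-----------------------------------------------
  1   | Delta | milk | green | dog | doctor
  2   | Gamma | juice | white | bird | artist
  3   | Alpha | water | red | horse | engineer
  4   | Epsilon | tea | blue | cat | lawyer
  5   | Beta | coffee | yellow | fish | teacher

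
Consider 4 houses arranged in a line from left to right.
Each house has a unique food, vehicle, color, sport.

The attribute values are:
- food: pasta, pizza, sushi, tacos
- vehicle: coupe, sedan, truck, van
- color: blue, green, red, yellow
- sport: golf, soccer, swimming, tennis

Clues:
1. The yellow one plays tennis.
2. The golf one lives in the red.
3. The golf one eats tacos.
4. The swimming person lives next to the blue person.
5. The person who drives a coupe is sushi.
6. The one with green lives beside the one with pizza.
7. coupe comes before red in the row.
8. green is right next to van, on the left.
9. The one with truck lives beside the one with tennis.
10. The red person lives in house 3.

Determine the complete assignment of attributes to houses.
Solution:

House | Food | Vehicle | Color | Sport
--------------------------------------
  1   | sushi | coupe | green | swimming
  2   | pizza | van | blue | soccer
  3   | tacos | truck | red | golf
  4   | pasta | sedan | yellow | tennis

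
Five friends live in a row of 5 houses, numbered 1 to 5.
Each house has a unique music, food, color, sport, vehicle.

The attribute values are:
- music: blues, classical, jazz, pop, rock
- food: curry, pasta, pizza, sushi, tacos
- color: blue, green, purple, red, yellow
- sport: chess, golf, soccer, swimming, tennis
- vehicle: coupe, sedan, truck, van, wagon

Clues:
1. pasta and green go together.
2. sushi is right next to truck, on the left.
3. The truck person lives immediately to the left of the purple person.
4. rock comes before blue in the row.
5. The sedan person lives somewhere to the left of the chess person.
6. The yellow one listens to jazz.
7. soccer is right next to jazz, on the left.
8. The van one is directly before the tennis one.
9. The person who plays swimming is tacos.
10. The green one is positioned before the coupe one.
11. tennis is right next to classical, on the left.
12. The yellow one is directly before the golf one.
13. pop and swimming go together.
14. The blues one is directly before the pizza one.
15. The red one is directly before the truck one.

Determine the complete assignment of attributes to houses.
Solution:

House | Music | Food | Color | Sport | Vehicle
----------------------------------------------
  1   | blues | sushi | red | soccer | van
  2   | jazz | pizza | yellow | tennis | truck
  3   | classical | curry | purple | golf | sedan
  4   | rock | pasta | green | chess | wagon
  5   | pop | tacos | blue | swimming | coupe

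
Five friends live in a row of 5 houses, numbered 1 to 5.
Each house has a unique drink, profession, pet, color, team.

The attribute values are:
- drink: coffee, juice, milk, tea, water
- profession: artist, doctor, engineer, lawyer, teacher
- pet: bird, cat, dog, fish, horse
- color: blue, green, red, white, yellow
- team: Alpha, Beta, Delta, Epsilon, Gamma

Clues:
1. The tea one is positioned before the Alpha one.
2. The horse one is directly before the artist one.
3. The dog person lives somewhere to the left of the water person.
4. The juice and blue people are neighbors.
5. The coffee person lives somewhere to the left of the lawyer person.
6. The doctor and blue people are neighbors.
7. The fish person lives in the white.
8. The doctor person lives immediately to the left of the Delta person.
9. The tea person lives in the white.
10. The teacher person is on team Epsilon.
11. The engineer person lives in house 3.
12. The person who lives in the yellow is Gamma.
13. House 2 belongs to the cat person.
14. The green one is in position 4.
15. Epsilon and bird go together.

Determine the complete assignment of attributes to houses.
Solution:

House | Drink | Profession | Pet | Color | Team
-----------------------------------------------
  1   | juice | doctor | horse | yellow | Gamma
  2   | coffee | artist | cat | blue | Delta
  3   | tea | engineer | fish | white | Beta
  4   | milk | lawyer | dog | green | Alpha
  5   | water | teacher | bird | red | Epsilon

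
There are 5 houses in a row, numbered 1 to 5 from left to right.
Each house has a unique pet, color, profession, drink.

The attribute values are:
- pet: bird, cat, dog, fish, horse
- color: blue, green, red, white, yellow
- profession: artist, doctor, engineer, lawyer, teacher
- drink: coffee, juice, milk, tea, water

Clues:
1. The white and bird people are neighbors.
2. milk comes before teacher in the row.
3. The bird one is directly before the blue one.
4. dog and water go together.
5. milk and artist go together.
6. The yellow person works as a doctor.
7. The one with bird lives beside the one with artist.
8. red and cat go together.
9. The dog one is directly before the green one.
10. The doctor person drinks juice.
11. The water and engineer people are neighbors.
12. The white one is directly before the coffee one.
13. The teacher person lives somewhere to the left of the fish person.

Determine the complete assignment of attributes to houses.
Solution:

House | Pet | Color | Profession | Drink
----------------------------------------
  1   | dog | white | lawyer | water
  2   | bird | green | engineer | coffee
  3   | horse | blue | artist | milk
  4   | cat | red | teacher | tea
  5   | fish | yellow | doctor | juice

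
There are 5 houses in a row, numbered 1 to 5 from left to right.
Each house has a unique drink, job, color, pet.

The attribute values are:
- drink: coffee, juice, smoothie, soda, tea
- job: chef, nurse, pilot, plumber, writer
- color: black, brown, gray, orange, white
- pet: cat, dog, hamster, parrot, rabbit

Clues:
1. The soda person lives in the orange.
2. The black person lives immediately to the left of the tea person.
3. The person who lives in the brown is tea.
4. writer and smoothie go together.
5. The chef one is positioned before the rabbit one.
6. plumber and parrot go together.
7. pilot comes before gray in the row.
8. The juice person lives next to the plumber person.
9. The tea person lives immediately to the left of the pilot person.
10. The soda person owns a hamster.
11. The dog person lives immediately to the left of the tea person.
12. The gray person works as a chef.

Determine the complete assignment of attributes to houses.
Solution:

House | Drink | Job | Color | Pet
---------------------------------
  1   | juice | nurse | black | dog
  2   | tea | plumber | brown | parrot
  3   | soda | pilot | orange | hamster
  4   | coffee | chef | gray | cat
  5   | smoothie | writer | white | rabbit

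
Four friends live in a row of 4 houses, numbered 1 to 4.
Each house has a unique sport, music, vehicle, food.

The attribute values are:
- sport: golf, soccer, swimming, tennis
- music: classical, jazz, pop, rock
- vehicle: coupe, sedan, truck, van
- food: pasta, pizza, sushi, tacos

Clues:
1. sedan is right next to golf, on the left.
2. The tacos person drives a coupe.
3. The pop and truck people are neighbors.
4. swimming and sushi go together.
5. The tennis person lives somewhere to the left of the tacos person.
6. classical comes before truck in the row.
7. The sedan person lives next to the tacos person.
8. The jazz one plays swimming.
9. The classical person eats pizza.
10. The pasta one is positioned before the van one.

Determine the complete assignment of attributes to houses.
Solution:

House | Sport | Music | Vehicle | Food
--------------------------------------
  1   | tennis | classical | sedan | pizza
  2   | golf | pop | coupe | tacos
  3   | soccer | rock | truck | pasta
  4   | swimming | jazz | van | sushi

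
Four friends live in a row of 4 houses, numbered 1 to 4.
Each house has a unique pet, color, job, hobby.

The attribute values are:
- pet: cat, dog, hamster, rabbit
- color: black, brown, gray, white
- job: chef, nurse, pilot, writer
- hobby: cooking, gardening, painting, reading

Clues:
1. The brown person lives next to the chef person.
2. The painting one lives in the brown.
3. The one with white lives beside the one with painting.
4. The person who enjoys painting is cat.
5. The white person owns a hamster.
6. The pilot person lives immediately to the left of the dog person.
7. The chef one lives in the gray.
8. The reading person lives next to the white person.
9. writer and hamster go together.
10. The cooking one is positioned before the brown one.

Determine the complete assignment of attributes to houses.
Solution:

House | Pet | Color | Job | Hobby
---------------------------------
  1   | rabbit | black | nurse | reading
  2   | hamster | white | writer | cooking
  3   | cat | brown | pilot | painting
  4   | dog | gray | chef | gardening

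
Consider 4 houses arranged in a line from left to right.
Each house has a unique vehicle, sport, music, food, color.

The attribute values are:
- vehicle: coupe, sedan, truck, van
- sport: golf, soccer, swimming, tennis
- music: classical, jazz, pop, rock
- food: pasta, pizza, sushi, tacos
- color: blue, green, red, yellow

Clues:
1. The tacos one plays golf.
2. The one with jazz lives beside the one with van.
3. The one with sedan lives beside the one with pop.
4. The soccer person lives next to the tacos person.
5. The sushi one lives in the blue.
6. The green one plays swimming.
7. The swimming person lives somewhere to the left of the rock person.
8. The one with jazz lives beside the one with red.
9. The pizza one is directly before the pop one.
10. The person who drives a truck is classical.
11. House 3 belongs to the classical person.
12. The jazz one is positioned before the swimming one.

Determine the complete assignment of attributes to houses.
Solution:

House | Vehicle | Sport | Music | Food | Color
----------------------------------------------
  1   | sedan | soccer | jazz | pizza | yellow
  2   | van | golf | pop | tacos | red
  3   | truck | swimming | classical | pasta | green
  4   | coupe | tennis | rock | sushi | blue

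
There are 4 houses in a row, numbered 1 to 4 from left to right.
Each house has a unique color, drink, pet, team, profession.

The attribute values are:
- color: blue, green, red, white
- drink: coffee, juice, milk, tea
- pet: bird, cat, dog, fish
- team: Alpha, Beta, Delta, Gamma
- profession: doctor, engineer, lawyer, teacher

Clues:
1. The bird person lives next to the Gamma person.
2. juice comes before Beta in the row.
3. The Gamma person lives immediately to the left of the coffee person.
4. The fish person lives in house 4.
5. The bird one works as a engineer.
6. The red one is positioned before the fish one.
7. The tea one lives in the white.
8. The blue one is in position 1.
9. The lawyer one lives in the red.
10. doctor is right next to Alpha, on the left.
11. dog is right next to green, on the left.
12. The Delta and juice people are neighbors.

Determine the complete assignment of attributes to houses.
Solution:

House | Color | Drink | Pet | Team | Profession
-----------------------------------------------
  1   | blue | milk | bird | Delta | engineer
  2   | red | juice | dog | Gamma | lawyer
  3   | green | coffee | cat | Beta | doctor
  4   | white | tea | fish | Alpha | teacher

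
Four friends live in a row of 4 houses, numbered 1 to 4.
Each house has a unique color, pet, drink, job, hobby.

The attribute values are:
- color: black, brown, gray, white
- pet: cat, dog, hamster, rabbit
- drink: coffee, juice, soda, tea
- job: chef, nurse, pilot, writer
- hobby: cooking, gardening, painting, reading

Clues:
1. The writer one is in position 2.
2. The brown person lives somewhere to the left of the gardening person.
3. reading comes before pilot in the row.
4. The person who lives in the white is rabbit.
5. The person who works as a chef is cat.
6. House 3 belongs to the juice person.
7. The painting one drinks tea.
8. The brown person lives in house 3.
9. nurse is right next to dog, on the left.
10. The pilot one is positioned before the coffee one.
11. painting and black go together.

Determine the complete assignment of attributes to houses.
Solution:

House | Color | Pet | Drink | Job | Hobby
-----------------------------------------
  1   | white | rabbit | soda | nurse | reading
  2   | black | dog | tea | writer | painting
  3   | brown | hamster | juice | pilot | cooking
  4   | gray | cat | coffee | chef | gardening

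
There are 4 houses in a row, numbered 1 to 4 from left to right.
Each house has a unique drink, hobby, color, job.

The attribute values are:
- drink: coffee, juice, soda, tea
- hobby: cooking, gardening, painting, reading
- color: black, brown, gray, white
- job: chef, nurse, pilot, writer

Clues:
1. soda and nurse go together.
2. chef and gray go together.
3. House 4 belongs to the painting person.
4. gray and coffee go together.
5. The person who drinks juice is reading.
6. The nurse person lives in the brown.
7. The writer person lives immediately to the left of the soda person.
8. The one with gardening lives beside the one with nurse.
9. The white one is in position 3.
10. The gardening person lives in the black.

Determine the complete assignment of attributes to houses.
Solution:

House | Drink | Hobby | Color | Job
-----------------------------------
  1   | tea | gardening | black | writer
  2   | soda | cooking | brown | nurse
  3   | juice | reading | white | pilot
  4   | coffee | painting | gray | chef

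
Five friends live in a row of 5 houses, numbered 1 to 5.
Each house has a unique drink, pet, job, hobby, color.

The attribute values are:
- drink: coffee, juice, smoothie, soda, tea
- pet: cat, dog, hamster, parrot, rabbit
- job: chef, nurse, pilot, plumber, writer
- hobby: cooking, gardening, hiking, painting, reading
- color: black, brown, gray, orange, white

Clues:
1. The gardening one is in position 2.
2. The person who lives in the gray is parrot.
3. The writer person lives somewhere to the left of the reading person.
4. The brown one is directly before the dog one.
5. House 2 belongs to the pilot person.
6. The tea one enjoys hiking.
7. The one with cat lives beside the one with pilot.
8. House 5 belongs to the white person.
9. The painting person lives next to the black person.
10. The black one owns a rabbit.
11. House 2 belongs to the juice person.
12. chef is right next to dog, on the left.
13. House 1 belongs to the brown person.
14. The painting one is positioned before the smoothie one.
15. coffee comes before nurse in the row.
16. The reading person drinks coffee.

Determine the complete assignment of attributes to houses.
Solution:

House | Drink | Pet | Job | Hobby | Color
-----------------------------------------
  1   | tea | cat | chef | hiking | brown
  2   | juice | dog | pilot | gardening | orange
  3   | soda | parrot | writer | painting | gray
  4   | coffee | rabbit | plumber | reading | black
  5   | smoothie | hamster | nurse | cooking | white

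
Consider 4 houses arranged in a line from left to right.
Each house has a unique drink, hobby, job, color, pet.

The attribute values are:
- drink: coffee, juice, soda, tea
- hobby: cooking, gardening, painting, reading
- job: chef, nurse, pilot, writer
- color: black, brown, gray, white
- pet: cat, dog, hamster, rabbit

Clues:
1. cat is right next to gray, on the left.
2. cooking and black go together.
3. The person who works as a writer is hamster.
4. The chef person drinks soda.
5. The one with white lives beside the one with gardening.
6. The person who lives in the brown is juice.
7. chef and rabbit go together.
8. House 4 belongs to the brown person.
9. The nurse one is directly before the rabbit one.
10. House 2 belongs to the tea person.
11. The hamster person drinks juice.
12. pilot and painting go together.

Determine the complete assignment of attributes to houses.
Solution:

House | Drink | Hobby | Job | Color | Pet
-----------------------------------------
  1   | coffee | painting | pilot | white | cat
  2   | tea | gardening | nurse | gray | dog
  3   | soda | cooking | chef | black | rabbit
  4   | juice | reading | writer | brown | hamster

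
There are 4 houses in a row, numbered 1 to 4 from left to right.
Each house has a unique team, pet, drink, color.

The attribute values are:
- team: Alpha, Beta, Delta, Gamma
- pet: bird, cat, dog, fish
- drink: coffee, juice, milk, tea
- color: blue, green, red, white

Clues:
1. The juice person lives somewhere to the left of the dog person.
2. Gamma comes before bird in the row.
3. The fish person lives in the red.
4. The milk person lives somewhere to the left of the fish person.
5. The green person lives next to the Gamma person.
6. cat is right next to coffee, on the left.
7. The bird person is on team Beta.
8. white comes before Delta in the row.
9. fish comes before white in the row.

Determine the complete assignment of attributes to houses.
Solution:

House | Team | Pet | Drink | Color
----------------------------------
  1   | Alpha | cat | milk | green
  2   | Gamma | fish | coffee | red
  3   | Beta | bird | juice | white
  4   | Delta | dog | tea | blue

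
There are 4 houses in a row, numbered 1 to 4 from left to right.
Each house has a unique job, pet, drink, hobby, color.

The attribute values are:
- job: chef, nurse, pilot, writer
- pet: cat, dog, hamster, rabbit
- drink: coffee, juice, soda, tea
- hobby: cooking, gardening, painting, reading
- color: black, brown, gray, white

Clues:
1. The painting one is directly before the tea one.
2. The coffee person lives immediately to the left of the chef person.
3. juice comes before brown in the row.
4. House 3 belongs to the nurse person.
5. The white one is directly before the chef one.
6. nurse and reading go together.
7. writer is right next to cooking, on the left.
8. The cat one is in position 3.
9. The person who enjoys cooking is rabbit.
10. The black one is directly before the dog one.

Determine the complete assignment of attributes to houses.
Solution:

House | Job | Pet | Drink | Hobby | Color
-----------------------------------------
  1   | writer | hamster | coffee | painting | white
  2   | chef | rabbit | tea | cooking | gray
  3   | nurse | cat | juice | reading | black
  4   | pilot | dog | soda | gardening | brown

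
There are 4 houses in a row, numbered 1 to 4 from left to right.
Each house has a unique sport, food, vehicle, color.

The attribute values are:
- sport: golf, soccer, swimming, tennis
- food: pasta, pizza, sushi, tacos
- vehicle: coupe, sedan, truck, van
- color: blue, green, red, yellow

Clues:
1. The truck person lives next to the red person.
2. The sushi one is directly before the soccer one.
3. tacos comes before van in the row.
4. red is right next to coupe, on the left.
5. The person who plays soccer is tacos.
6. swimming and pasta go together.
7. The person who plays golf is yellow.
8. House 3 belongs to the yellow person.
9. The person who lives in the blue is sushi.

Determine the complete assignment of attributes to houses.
Solution:

House | Sport | Food | Vehicle | Color
--------------------------------------
  1   | tennis | sushi | truck | blue
  2   | soccer | tacos | sedan | red
  3   | golf | pizza | coupe | yellow
  4   | swimming | pasta | van | green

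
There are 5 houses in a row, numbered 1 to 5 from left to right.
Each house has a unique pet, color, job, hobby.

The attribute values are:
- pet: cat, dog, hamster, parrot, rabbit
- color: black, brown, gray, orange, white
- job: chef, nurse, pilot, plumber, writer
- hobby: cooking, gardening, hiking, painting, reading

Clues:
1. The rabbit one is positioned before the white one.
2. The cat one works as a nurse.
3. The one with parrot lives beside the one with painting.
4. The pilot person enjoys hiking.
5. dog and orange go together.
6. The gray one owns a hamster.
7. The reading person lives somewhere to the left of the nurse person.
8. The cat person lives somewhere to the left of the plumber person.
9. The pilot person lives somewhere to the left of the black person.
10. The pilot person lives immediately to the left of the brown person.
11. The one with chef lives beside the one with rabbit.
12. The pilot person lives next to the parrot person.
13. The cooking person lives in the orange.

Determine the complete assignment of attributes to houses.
Solution:

House | Pet | Color | Job | Hobby
---------------------------------
  1   | hamster | gray | pilot | hiking
  2   | parrot | brown | chef | reading
  3   | rabbit | black | writer | painting
  4   | cat | white | nurse | gardening
  5   | dog | orange | plumber | cooking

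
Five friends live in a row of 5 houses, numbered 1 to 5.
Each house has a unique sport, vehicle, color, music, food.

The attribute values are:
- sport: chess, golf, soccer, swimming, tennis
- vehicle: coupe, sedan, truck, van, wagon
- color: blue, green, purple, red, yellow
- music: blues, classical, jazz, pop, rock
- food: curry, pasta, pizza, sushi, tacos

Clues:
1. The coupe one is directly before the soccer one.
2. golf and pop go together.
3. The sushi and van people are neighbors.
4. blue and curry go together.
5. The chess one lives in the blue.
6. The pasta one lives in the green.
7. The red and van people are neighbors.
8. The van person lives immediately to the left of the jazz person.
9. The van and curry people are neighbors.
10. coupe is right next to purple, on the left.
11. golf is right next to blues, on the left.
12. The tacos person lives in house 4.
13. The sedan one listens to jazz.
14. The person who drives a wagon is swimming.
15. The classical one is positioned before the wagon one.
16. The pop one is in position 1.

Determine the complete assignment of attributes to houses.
Solution:

House | Sport | Vehicle | Color | Music | Food
----------------------------------------------
  1   | golf | coupe | red | pop | sushi
  2   | soccer | van | purple | blues | pizza
  3   | chess | sedan | blue | jazz | curry
  4   | tennis | truck | yellow | classical | tacos
  5   | swimming | wagon | green | rock | pasta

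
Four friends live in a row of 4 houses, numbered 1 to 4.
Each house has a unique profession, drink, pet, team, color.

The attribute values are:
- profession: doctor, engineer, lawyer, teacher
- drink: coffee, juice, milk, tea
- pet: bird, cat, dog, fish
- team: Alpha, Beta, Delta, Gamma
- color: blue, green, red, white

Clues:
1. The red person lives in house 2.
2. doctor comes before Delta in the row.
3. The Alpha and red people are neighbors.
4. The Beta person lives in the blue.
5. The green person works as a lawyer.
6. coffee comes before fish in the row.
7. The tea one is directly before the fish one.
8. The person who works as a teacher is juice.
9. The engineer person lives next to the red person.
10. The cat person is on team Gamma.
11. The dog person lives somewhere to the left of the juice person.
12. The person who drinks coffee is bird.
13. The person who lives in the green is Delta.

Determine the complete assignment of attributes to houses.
Solution:

House | Profession | Drink | Pet | Team | Color
-----------------------------------------------
  1   | engineer | coffee | bird | Alpha | white
  2   | doctor | milk | cat | Gamma | red
  3   | lawyer | tea | dog | Delta | green
  4   | teacher | juice | fish | Beta | blue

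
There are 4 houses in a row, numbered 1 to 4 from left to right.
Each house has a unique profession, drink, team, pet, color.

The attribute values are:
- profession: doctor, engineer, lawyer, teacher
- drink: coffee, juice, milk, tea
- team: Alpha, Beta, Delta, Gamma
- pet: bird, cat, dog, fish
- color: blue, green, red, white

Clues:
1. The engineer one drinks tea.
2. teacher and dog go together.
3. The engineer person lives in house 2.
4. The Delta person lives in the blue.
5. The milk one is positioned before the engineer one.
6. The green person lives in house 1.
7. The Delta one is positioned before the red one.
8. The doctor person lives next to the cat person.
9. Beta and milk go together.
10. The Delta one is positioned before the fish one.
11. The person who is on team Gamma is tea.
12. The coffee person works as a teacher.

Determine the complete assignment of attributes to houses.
Solution:

House | Profession | Drink | Team | Pet | Color
-----------------------------------------------
  1   | doctor | milk | Beta | bird | green
  2   | engineer | tea | Gamma | cat | white
  3   | teacher | coffee | Delta | dog | blue
  4   | lawyer | juice | Alpha | fish | red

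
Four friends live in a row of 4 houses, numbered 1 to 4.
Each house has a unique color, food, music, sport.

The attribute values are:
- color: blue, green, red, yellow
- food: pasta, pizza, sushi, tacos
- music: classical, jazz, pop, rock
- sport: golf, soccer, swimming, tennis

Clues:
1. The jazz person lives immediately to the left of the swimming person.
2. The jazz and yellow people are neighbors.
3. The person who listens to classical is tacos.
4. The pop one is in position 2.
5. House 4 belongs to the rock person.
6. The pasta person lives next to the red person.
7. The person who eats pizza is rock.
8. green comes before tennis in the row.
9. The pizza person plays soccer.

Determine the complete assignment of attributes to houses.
Solution:

House | Color | Food | Music | Sport
------------------------------------
  1   | green | sushi | jazz | golf
  2   | yellow | pasta | pop | swimming
  3   | red | tacos | classical | tennis
  4   | blue | pizza | rock | soccer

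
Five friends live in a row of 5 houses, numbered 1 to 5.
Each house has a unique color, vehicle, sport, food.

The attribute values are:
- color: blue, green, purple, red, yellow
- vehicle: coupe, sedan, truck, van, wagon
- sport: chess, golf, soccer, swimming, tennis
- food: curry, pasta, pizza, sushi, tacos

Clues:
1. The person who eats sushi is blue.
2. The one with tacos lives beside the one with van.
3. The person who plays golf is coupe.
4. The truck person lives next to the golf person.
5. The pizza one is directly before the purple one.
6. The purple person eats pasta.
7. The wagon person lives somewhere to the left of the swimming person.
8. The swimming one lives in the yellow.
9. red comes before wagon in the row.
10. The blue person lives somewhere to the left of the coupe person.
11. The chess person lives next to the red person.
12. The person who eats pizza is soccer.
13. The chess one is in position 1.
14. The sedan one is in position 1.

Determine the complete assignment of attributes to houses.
Solution:

House | Color | Vehicle | Sport | Food
--------------------------------------
  1   | blue | sedan | chess | sushi
  2   | red | truck | soccer | pizza
  3   | purple | coupe | golf | pasta
  4   | green | wagon | tennis | tacos
  5   | yellow | van | swimming | curry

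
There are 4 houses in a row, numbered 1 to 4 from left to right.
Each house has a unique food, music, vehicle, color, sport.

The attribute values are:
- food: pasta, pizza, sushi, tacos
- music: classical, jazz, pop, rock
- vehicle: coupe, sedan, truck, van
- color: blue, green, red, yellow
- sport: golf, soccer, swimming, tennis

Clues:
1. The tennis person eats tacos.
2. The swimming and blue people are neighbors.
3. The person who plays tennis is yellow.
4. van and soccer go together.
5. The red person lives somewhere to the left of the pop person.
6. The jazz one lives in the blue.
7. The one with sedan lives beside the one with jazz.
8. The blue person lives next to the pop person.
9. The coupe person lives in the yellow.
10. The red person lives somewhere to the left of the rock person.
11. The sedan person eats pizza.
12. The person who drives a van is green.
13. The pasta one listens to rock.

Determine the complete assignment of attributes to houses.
Solution:

House | Food | Music | Vehicle | Color | Sport
----------------------------------------------
  1   | pizza | classical | sedan | red | swimming
  2   | sushi | jazz | truck | blue | golf
  3   | tacos | pop | coupe | yellow | tennis
  4   | pasta | rock | van | green | soccer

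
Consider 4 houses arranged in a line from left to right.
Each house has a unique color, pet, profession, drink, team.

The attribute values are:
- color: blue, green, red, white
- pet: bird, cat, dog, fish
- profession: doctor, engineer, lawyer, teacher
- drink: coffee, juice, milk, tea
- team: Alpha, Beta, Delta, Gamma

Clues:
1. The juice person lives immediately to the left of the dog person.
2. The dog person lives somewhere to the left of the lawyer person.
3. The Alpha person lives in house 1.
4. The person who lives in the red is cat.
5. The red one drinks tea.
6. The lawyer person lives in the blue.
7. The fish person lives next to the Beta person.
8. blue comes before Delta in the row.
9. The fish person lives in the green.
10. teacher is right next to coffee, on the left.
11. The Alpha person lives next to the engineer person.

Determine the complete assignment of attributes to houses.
Solution:

House | Color | Pet | Profession | Drink | Team
-----------------------------------------------
  1   | green | fish | teacher | juice | Alpha
  2   | white | dog | engineer | coffee | Beta
  3   | blue | bird | lawyer | milk | Gamma
  4   | red | cat | doctor | tea | Delta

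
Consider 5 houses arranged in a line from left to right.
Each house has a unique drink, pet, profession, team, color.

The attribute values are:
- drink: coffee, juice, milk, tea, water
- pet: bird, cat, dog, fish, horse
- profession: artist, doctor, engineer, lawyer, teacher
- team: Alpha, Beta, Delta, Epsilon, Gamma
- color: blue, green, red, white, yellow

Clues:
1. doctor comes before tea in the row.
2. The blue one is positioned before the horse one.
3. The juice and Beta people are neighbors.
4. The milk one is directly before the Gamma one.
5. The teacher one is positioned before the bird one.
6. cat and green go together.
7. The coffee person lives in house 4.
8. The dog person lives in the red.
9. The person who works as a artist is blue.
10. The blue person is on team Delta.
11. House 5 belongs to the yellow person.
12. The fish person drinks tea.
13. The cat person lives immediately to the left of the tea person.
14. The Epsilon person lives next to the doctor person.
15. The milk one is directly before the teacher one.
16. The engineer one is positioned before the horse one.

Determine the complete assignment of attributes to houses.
Solution:

House | Drink | Pet | Profession | Team | Color
-----------------------------------------------
  1   | juice | dog | engineer | Epsilon | red
  2   | milk | cat | doctor | Beta | green
  3   | tea | fish | teacher | Gamma | white
  4   | coffee | bird | artist | Delta | blue
  5   | water | horse | lawyer | Alpha | yellow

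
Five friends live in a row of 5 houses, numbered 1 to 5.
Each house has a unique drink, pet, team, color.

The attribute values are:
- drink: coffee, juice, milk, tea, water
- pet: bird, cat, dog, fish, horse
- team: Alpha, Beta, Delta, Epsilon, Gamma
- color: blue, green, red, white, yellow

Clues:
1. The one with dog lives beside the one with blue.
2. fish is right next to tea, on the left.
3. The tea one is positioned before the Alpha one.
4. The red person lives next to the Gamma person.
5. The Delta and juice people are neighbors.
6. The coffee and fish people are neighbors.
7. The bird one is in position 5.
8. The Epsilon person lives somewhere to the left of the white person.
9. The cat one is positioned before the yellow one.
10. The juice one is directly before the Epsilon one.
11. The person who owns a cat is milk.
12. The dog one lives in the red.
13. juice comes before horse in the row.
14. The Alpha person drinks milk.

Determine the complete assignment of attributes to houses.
Solution:

House | Drink | Pet | Team | Color
----------------------------------
  1   | coffee | dog | Delta | red
  2   | juice | fish | Gamma | blue
  3   | tea | horse | Epsilon | green
  4   | milk | cat | Alpha | white
  5   | water | bird | Beta | yellow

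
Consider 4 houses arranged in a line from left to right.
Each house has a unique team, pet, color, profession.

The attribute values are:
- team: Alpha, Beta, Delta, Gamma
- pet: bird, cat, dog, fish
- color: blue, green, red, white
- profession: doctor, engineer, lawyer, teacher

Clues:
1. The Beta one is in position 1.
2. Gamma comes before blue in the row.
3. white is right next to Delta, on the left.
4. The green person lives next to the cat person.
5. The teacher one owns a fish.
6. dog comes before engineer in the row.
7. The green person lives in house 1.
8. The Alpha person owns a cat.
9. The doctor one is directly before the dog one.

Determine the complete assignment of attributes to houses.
Solution:

House | Team | Pet | Color | Profession
---------------------------------------
  1   | Beta | fish | green | teacher
  2   | Alpha | cat | red | doctor
  3   | Gamma | dog | white | lawyer
  4   | Delta | bird | blue | engineer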